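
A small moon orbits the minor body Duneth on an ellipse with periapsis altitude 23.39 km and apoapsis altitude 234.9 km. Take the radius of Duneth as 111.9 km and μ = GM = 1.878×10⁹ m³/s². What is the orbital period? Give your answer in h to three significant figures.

r_p = 111.9 + 23.39 = 135.29 km = 1.3529×10⁵ m.
r_a = 111.9 + 234.9 = 346.80 km = 3.4680×10⁵ m.
Semi-major axis a = (r_p + r_a)/2 = (135.29 + 346.80)/2 = 241.05 km = 2.410×10⁵ m.
By Kepler's third law T = 2π√(a³/μ) = 2π × 2.731×10³ = 1.716×10⁴ s.
= 4.766 h.

T ≈ 4.77 h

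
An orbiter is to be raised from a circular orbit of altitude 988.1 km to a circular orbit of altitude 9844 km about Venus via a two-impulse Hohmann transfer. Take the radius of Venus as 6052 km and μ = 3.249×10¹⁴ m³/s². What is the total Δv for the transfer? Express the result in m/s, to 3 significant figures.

Δv_total ≈ 2180 m/s

r₁ = 6052 + 988.1 = 7040.1 km = 7.0401×10⁶ m.
r₂ = 6052 + 9844 = 15896 km = 1.5896×10⁷ m.
Transfer ellipse a_t = (r₁ + r₂)/2 = 1.147×10⁷ m.
At r₁: circular v_c1 = √(μ/r₁) = 6793 m/s; transfer-periapsis v_p = √[μ(2/r₁ − 1/a_t)] = 7998 m/s.
Δv₁ = v_p − v_c1 = 1205 m/s.
At r₂: circular v_c2 = √(μ/r₂) = 4521 m/s; transfer-apoapsis v_a = √[μ(2/r₂ − 1/a_t)] = 3542 m/s.
Δv₂ = v_c2 − v_a = 978.7 m/s.
Total Δv = Δv₁ + Δv₂ = 2183 m/s.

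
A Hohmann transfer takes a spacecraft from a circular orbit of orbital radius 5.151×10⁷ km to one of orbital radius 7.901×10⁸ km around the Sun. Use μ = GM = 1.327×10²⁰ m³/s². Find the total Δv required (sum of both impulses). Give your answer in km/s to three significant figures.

r₁ = 5.151×10⁷ km = 5.151×10¹⁰ m.
r₂ = 7.901×10⁸ km = 7.901×10¹¹ m.
Transfer ellipse a_t = (r₁ + r₂)/2 = 4.208×10¹¹ m.
At r₁: circular v_c1 = √(μ/r₁) = 50760 m/s; transfer-perihelion v_p = √[μ(2/r₁ − 1/a_t)] = 69550 m/s.
Δv₁ = v_p − v_c1 = 18790 m/s.
At r₂: circular v_c2 = √(μ/r₂) = 12960 m/s; transfer-aphelion v_a = √[μ(2/r₂ − 1/a_t)] = 4534 m/s.
Δv₂ = v_c2 − v_a = 8425 m/s.
Total Δv = Δv₁ + Δv₂ = 27220 m/s = 27.22 km/s.

Δv_total ≈ 27.2 km/s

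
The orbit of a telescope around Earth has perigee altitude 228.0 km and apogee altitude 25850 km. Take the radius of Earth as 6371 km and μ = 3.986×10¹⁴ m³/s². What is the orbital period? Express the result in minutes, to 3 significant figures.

T ≈ 449 minutes

r_p = 6371 + 228.0 = 6599.0 km = 6.5990×10⁶ m.
r_a = 6371 + 25850 = 32221 km = 3.2221×10⁷ m.
Semi-major axis a = (r_p + r_a)/2 = (6599.0 + 32221)/2 = 19410 km = 1.941×10⁷ m.
By Kepler's third law T = 2π√(a³/μ) = 2π × 4.283×10³ = 2.691×10⁴ s.
= 448.5 minutes.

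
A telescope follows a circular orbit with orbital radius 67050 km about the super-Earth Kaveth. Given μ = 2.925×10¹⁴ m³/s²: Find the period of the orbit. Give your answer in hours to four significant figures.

T ≈ 56.03 hours

r = 67050 km = 6.705×10⁷ m.
Kepler's third law: T = 2π√(r³/μ) = 2π√((6.705×10⁷)³ / 2.925×10¹⁴).
r³/μ = 1.031×10⁹ s², so T = 2π × 3.210×10⁴ = 2.017×10⁵ s.
Converting: 2.017×10⁵ s ÷ 3600 = 56.03 hours.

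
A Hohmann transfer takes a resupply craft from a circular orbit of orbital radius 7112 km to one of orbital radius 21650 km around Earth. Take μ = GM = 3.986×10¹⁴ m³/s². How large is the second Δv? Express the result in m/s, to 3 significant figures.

Δv ≈ 1270 m/s

r₁ = 7112 km = 7.112×10⁶ m.
r₂ = 21650 km = 2.165×10⁷ m.
Transfer ellipse a_t = (r₁ + r₂)/2 = 1.438×10⁷ m.
At r₁: circular v_c1 = √(μ/r₁) = 7486 m/s; transfer-perigee v_p = √[μ(2/r₁ − 1/a_t)] = 9186 m/s.
At r₂: circular v_c2 = √(μ/r₂) = 4291 m/s; transfer-apogee v_a = √[μ(2/r₂ − 1/a_t)] = 3017 m/s.
Δv₂ = v_c2 − v_a = 1273 m/s.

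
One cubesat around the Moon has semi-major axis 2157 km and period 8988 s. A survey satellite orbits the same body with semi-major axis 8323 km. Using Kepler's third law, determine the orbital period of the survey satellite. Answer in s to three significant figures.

Kepler's third law: T² ∝ a³, so T₂ = T₁ (a₂/a₁)^(3/2).
a₂/a₁ = 3.859, (a₂/a₁)^(3/2) = 7.580.
T₂ = 8988 × 7.580 = 68130 s.

T₂ ≈ 68100 s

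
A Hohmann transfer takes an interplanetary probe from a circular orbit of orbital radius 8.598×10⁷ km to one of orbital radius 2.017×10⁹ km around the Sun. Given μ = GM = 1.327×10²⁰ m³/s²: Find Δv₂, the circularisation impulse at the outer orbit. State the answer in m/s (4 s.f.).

r₁ = 8.598×10⁷ km = 8.598×10¹⁰ m.
r₂ = 2.017×10⁹ km = 2.017×10¹² m.
Transfer ellipse a_t = (r₁ + r₂)/2 = 1.051×10¹² m.
At r₁: circular v_c1 = √(μ/r₁) = 39290 m/s; transfer-perihelion v_p = √[μ(2/r₁ − 1/a_t)] = 54410 m/s.
At r₂: circular v_c2 = √(μ/r₂) = 8111 m/s; transfer-aphelion v_a = √[μ(2/r₂ − 1/a_t)] = 2319 m/s.
Δv₂ = v_c2 − v_a = 5792 m/s.

Δv ≈ 5792 m/s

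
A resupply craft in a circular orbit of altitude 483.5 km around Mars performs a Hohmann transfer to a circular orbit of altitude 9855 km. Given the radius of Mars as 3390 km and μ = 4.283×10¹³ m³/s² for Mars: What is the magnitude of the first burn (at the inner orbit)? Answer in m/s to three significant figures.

r₁ = 3390 + 483.5 = 3873.5 km = 3.8735×10⁶ m.
r₂ = 3390 + 9855 = 13245 km = 1.3245×10⁷ m.
Transfer ellipse a_t = (r₁ + r₂)/2 = 8.559×10⁶ m.
At r₁: circular v_c1 = √(μ/r₁) = 3325 m/s; transfer-periapsis v_p = √[μ(2/r₁ − 1/a_t)] = 4136 m/s.
Δv₁ = v_p − v_c1 = 811.2 m/s.

Δv ≈ 811 m/s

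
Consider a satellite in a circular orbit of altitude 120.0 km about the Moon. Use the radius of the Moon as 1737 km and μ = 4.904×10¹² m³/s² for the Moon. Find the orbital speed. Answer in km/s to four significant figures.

v ≈ 1.625 km/s

r = 1737 + 120.0 = 1857.0 km = 1.8570×10⁶ m.
For a circular orbit v = √(μ/r) = √(4.904×10¹² / 1.857×10⁶) = √(2.641×10⁶) = 1625 m/s.
That is 1.625 km/s.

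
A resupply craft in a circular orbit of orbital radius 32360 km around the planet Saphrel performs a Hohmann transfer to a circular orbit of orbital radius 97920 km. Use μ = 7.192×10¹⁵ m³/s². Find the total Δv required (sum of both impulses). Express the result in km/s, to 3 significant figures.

Δv_total ≈ 5.90 km/s

r₁ = 32360 km = 3.236×10⁷ m.
r₂ = 97920 km = 9.792×10⁷ m.
Transfer ellipse a_t = (r₁ + r₂)/2 = 6.514×10⁷ m.
At r₁: circular v_c1 = √(μ/r₁) = 14910 m/s; transfer-periapsis v_p = √[μ(2/r₁ − 1/a_t)] = 18280 m/s.
Δv₁ = v_p − v_c1 = 3370 m/s.
At r₂: circular v_c2 = √(μ/r₂) = 8570 m/s; transfer-apoapsis v_a = √[μ(2/r₂ − 1/a_t)] = 6040 m/s.
Δv₂ = v_c2 − v_a = 2530 m/s.
Total Δv = Δv₁ + Δv₂ = 5900 m/s = 5.900 km/s.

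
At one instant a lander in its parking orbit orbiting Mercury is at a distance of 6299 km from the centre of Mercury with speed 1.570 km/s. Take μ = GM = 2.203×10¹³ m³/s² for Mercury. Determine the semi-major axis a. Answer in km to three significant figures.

a ≈ 4860 km

r = 6.299×10⁶ m.
Vis-viva rearranged: 1/a = 2/r − v²/μ = 3.175×10⁻⁷ − 1.119×10⁻⁷ = 2.056×10⁻⁷ m⁻¹.
a = 4.863×10⁶ m = 4863.3 km.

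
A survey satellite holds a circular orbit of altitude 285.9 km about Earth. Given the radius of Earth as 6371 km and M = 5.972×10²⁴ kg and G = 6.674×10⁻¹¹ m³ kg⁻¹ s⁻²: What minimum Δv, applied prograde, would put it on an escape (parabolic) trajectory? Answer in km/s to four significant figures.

μ = GM = 6.674×10⁻¹¹ × 5.972×10²⁴ = 3.986×10¹⁴ m³/s².
r = 6371 + 285.9 = 6656.9 km = 6.6569×10⁶ m.
Circular speed v_c = √(μ/r) = 7738 m/s.
Escape speed v_esc = √(2μ/r) = √2 × v_c = 10940 m/s.
Δv = v_esc − v_c = 3205 m/s = 3.205 km/s.

Δv ≈ 3.205 km/s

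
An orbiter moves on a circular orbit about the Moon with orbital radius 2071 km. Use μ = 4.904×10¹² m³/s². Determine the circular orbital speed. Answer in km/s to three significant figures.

v ≈ 1.54 km/s

r = 2071 km = 2.071×10⁶ m.
For a circular orbit v = √(μ/r) = √(4.904×10¹² / 2.071×10⁶) = √(2.368×10⁶) = 1539 m/s.
That is 1.539 km/s.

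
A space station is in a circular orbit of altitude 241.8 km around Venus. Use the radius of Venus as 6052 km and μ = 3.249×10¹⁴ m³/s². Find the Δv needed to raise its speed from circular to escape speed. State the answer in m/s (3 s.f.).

r = 6052 + 241.8 = 6293.8 km = 6.2938×10⁶ m.
Circular speed v_c = √(μ/r) = 7185 m/s.
Escape speed v_esc = √(2μ/r) = √2 × v_c = 10160 m/s.
Δv = v_esc − v_c = 2976 m/s.

Δv ≈ 2980 m/s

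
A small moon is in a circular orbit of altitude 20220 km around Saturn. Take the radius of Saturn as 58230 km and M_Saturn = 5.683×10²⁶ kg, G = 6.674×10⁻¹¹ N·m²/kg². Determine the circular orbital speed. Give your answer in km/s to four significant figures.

v ≈ 21.99 km/s

μ = GM = 6.674×10⁻¹¹ × 5.683×10²⁶ = 3.793×10¹⁶ m³/s².
r = 58230 + 20220 = 78450 km = 7.8450×10⁷ m.
For a circular orbit v = √(μ/r) = √(3.793×10¹⁶ / 7.845×10⁷) = √(4.835×10⁸) = 21990 m/s.
That is 21.99 km/s.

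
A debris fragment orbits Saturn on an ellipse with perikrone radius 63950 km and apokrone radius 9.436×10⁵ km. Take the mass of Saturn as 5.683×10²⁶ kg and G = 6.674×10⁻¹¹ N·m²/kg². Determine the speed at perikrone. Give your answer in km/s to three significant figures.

μ = GM = 6.674×10⁻¹¹ × 5.683×10²⁶ = 3.793×10¹⁶ m³/s².
Semi-major axis a = (r_p + r_a)/2 = 5.0378×10⁵ km = 5.038×10⁸ m.
Vis-viva: v² = μ(2/r − 1/a) = 3.793×10¹⁶ × (3.127×10⁻⁸ − 1.985×10⁻⁹) = 1.111×10⁹ m²/s².
v = 33330 m/s = 33.33 km/s.

v ≈ 33.3 km/s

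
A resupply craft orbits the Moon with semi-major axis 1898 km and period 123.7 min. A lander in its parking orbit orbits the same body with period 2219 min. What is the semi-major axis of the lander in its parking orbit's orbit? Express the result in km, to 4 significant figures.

a₂ ≈ 13010 km

Kepler's third law: a³ ∝ T², so a₂ = a₁ (T₂/T₁)^(2/3).
T₂/T₁ = 17.94, (T₂/T₁)^(2/3) = 6.853.
a₂ = 1898 × 6.853 = 13010 km.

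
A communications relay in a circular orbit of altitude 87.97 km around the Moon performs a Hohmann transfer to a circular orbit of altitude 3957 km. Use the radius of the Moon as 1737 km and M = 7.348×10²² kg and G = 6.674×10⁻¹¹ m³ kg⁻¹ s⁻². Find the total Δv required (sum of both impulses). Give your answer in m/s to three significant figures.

μ = GM = 6.674×10⁻¹¹ × 7.348×10²² = 4.904×10¹² m³/s².
r₁ = 1737 + 87.97 = 1825.0 km = 1.8250×10⁶ m.
r₂ = 1737 + 3957 = 5694.0 km = 5.6940×10⁶ m.
Transfer ellipse a_t = (r₁ + r₂)/2 = 3.759×10⁶ m.
At r₁: circular v_c1 = √(μ/r₁) = 1639 m/s; transfer-perilune v_p = √[μ(2/r₁ − 1/a_t)] = 2017 m/s.
Δv₁ = v_p − v_c1 = 378.1 m/s.
At r₂: circular v_c2 = √(μ/r₂) = 928.0 m/s; transfer-apolune v_a = √[μ(2/r₂ − 1/a_t)] = 646.6 m/s.
Δv₂ = v_c2 − v_a = 281.4 m/s.
Total Δv = Δv₁ + Δv₂ = 659.6 m/s.

Δv_total ≈ 660 m/s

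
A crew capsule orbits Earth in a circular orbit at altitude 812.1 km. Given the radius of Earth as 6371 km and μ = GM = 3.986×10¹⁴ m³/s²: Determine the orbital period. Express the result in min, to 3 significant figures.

r = 6371 + 812.1 = 7183.1 km = 7.1831×10⁶ m.
Kepler's third law: T = 2π√(r³/μ) = 2π√((7.183×10⁶)³ / 3.986×10¹⁴).
r³/μ = 9.298×10⁵ s², so T = 2π × 9.643×10² = 6.059×10³ s.
Converting: 6.059×10³ s ÷ 60.00 = 101.0 min.

T ≈ 101 min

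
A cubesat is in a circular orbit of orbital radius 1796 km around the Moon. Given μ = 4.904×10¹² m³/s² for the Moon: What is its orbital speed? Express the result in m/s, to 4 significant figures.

v ≈ 1652 m/s

r = 1796 km = 1.796×10⁶ m.
For a circular orbit v = √(μ/r) = √(4.904×10¹² / 1.796×10⁶) = √(2.731×10⁶) = 1652 m/s.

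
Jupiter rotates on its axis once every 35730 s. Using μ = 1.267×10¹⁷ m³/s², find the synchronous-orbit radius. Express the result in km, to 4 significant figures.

A synchronous orbit has period T, so by Kepler's third law a = (μT²/4π²)^(1/3).
μT²/4π² = 1.267×10¹⁷ × (3.573×10⁴)² / 39.48 = 4.097×10²⁴ m³.
a = 1.600×10⁸ m = 1.6002×10⁵ km.

r_sync ≈ 1.600×10⁵ km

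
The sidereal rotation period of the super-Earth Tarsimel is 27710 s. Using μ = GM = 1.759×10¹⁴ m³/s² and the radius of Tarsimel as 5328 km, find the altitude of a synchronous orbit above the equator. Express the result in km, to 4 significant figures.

A synchronous orbit has period T, so by Kepler's third law a = (μT²/4π²)^(1/3).
μT²/4π² = 1.759×10¹⁴ × (2.771×10⁴)² / 39.48 = 3.421×10²¹ m³.
a = 1.507×10⁷ m = 15068 km.
Altitude h = a − R = 15068 − 5328 = 9740.1 km.

h_sync ≈ 9740 km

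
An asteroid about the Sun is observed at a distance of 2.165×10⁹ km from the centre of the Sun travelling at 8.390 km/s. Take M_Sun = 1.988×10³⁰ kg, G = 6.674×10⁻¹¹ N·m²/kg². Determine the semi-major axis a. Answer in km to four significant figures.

μ = GM = 6.674×10⁻¹¹ × 1.988×10³⁰ = 1.327×10²⁰ m³/s².
r = 2.165×10¹² m.
Vis-viva rearranged: 1/a = 2/r − v²/μ = 9.238×10⁻¹³ − 5.305×10⁻¹³ = 3.932×10⁻¹³ m⁻¹.
a = 2.543×10¹² m = 2.5430×10⁹ km.

a ≈ 2.543×10⁹ km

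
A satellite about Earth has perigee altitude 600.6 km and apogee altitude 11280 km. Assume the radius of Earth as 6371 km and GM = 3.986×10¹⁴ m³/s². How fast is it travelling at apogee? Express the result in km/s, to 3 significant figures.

r_p = 6371 + 600.6 = 6971.6 km = 6.9716×10⁶ m.
r_a = 6371 + 11280 = 17651 km = 1.7651×10⁷ m.
Semi-major axis a = (r_p + r_a)/2 = 12311 km = 1.231×10⁷ m.
Vis-viva: v² = μ(2/r − 1/a) = 3.986×10¹⁴ × (1.133×10⁻⁷ − 8.123×10⁻⁸) = 1.279×10⁷ m²/s².
v = 3576 m/s = 3.576 km/s.

v ≈ 3.58 km/s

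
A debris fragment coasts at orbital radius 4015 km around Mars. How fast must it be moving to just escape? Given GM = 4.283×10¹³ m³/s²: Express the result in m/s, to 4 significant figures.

v_esc ≈ 4619 m/s

r = 4015 km = 4.015×10⁶ m.
Escape speed v_esc = √(2μ/r) = √(2 × 4.283×10¹³ / 4.015×10⁶) = √(2.133×10⁷) = 4619 m/s.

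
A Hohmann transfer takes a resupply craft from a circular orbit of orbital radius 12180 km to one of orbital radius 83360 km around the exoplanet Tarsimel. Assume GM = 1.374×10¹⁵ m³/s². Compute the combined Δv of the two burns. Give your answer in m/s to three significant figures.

r₁ = 12180 km = 1.218×10⁷ m.
r₂ = 83360 km = 8.336×10⁷ m.
Transfer ellipse a_t = (r₁ + r₂)/2 = 4.777×10⁷ m.
At r₁: circular v_c1 = √(μ/r₁) = 10620 m/s; transfer-periapsis v_p = √[μ(2/r₁ − 1/a_t)] = 14030 m/s.
Δv₁ = v_p − v_c1 = 3409 m/s.
At r₂: circular v_c2 = √(μ/r₂) = 4060 m/s; transfer-apoapsis v_a = √[μ(2/r₂ − 1/a_t)] = 2050 m/s.
Δv₂ = v_c2 − v_a = 2010 m/s.
Total Δv = Δv₁ + Δv₂ = 5419 m/s.

Δv_total ≈ 5420 m/s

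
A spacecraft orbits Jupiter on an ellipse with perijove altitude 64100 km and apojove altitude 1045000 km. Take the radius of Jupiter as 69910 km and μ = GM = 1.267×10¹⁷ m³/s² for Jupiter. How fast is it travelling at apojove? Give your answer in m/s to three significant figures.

r_p = 69910 + 64100 = 134010 km = 1.3401×10⁸ m.
r_a = 69910 + 1045000 = 1114900 km = 1.1149×10⁹ m.
Semi-major axis a = (r_p + r_a)/2 = 6.2446×10⁵ km = 6.245×10⁸ m.
Vis-viva: v² = μ(2/r − 1/a) = 1.267×10¹⁷ × (1.794×10⁻⁹ − 1.601×10⁻⁹) = 2.439×10⁷ m²/s².
v = 4938 m/s.

v ≈ 4940 m/s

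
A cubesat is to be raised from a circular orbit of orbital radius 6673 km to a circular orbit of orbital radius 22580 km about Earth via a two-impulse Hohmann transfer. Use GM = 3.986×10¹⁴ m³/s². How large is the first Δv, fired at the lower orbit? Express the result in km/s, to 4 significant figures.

r₁ = 6673 km = 6.673×10⁶ m.
r₂ = 22580 km = 2.258×10⁷ m.
Transfer ellipse a_t = (r₁ + r₂)/2 = 1.463×10⁷ m.
At r₁: circular v_c1 = √(μ/r₁) = 7729 m/s; transfer-perigee v_p = √[μ(2/r₁ − 1/a_t)] = 9603 m/s.
Δv₁ = v_p − v_c1 = 1874 m/s.
= 1.874 km/s.

Δv ≈ 1.874 km/s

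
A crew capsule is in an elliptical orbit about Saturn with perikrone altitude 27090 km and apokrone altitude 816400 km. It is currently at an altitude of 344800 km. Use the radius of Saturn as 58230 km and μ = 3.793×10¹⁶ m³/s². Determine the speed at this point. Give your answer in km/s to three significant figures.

r_p = 58230 + 27090 = 85320 km = 8.5320×10⁷ m.
r_a = 58230 + 816400 = 874630 km = 8.7463×10⁸ m.
r = 58230 + 344800 = 4.0303×10⁵ km = 4.030×10⁸ m.
Semi-major axis a = (r_p + r_a)/2 = 4.7998×10⁵ km = 4.800×10⁸ m.
Vis-viva: v² = μ(2/r − 1/a) = 3.793×10¹⁶ × (4.962×10⁻⁹ − 2.083×10⁻⁹) = 1.092×10⁸ m²/s².
v = 10450 m/s = 10.45 km/s.

v ≈ 10.4 km/s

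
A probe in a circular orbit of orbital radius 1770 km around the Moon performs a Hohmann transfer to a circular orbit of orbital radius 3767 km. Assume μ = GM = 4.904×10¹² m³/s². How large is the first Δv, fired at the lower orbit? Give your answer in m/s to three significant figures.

r₁ = 1770 km = 1.770×10⁶ m.
r₂ = 3767 km = 3.767×10⁶ m.
Transfer ellipse a_t = (r₁ + r₂)/2 = 2.768×10⁶ m.
At r₁: circular v_c1 = √(μ/r₁) = 1665 m/s; transfer-perilune v_p = √[μ(2/r₁ − 1/a_t)] = 1942 m/s.
Δv₁ = v_p − v_c1 = 277.1 m/s.

Δv ≈ 277 m/s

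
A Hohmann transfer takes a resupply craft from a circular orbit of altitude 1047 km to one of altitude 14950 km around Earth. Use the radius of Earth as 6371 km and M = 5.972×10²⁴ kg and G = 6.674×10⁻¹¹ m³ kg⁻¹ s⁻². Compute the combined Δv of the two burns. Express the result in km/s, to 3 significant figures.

Δv_total ≈ 2.82 km/s

μ = GM = 6.674×10⁻¹¹ × 5.972×10²⁴ = 3.986×10¹⁴ m³/s².
r₁ = 6371 + 1047 = 7418.0 km = 7.4180×10⁶ m.
r₂ = 6371 + 14950 = 21321 km = 2.1321×10⁷ m.
Transfer ellipse a_t = (r₁ + r₂)/2 = 1.437×10⁷ m.
At r₁: circular v_c1 = √(μ/r₁) = 7330 m/s; transfer-perigee v_p = √[μ(2/r₁ − 1/a_t)] = 8929 m/s.
Δv₁ = v_p − v_c1 = 1599 m/s.
At r₂: circular v_c2 = √(μ/r₂) = 4324 m/s; transfer-apogee v_a = √[μ(2/r₂ − 1/a_t)] = 3107 m/s.
Δv₂ = v_c2 − v_a = 1217 m/s.
Total Δv = Δv₁ + Δv₂ = 2816 m/s = 2.816 km/s.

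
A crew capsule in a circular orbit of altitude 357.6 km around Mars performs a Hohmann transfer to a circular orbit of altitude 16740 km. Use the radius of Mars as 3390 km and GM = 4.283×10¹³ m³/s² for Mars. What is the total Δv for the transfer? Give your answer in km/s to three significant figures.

r₁ = 3390 + 357.6 = 3747.6 km = 3.7476×10⁶ m.
r₂ = 3390 + 16740 = 20130 km = 2.0130×10⁷ m.
Transfer ellipse a_t = (r₁ + r₂)/2 = 1.194×10⁷ m.
At r₁: circular v_c1 = √(μ/r₁) = 3381 m/s; transfer-periapsis v_p = √[μ(2/r₁ − 1/a_t)] = 4390 m/s.
Δv₁ = v_p − v_c1 = 1009 m/s.
At r₂: circular v_c2 = √(μ/r₂) = 1459 m/s; transfer-apoapsis v_a = √[μ(2/r₂ − 1/a_t)] = 817.2 m/s.
Δv₂ = v_c2 − v_a = 641.4 m/s.
Total Δv = Δv₁ + Δv₂ = 1651 m/s = 1.651 km/s.

Δv_total ≈ 1.65 km/s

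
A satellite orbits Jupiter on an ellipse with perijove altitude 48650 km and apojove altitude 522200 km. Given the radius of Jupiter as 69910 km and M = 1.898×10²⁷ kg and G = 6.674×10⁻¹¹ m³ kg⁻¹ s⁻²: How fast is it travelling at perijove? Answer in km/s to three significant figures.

v ≈ 42.2 km/s

μ = GM = 6.674×10⁻¹¹ × 1.898×10²⁷ = 1.267×10¹⁷ m³/s².
r_p = 69910 + 48650 = 118560 km = 1.1856×10⁸ m.
r_a = 69910 + 522200 = 592110 km = 5.9211×10⁸ m.
Semi-major axis a = (r_p + r_a)/2 = 3.5534×10⁵ km = 3.553×10⁸ m.
Vis-viva: v² = μ(2/r − 1/a) = 1.267×10¹⁷ × (1.687×10⁻⁸ − 2.814×10⁻⁹) = 1.780×10⁹ m²/s².
v = 42190 m/s = 42.19 km/s.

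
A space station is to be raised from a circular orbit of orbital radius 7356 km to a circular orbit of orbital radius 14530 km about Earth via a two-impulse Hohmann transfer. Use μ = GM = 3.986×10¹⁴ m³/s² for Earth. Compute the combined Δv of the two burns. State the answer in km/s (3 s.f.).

r₁ = 7356 km = 7.356×10⁶ m.
r₂ = 14530 km = 1.453×10⁷ m.
Transfer ellipse a_t = (r₁ + r₂)/2 = 1.094×10⁷ m.
At r₁: circular v_c1 = √(μ/r₁) = 7361 m/s; transfer-perigee v_p = √[μ(2/r₁ − 1/a_t)] = 8482 m/s.
Δv₁ = v_p − v_c1 = 1121 m/s.
At r₂: circular v_c2 = √(μ/r₂) = 5238 m/s; transfer-apogee v_a = √[μ(2/r₂ − 1/a_t)] = 4294 m/s.
Δv₂ = v_c2 − v_a = 943.4 m/s.
Total Δv = Δv₁ + Δv₂ = 2064 m/s = 2.064 km/s.

Δv_total ≈ 2.06 km/s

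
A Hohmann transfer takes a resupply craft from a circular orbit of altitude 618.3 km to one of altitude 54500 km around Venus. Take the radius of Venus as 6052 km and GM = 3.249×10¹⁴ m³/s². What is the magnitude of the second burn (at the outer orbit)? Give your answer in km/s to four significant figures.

r₁ = 6052 + 618.3 = 6670.3 km = 6.6703×10⁶ m.
r₂ = 6052 + 54500 = 60552 km = 6.0552×10⁷ m.
Transfer ellipse a_t = (r₁ + r₂)/2 = 3.361×10⁷ m.
At r₁: circular v_c1 = √(μ/r₁) = 6979 m/s; transfer-periapsis v_p = √[μ(2/r₁ − 1/a_t)] = 9368 m/s.
At r₂: circular v_c2 = √(μ/r₂) = 2316 m/s; transfer-apoapsis v_a = √[μ(2/r₂ − 1/a_t)] = 1032 m/s.
Δv₂ = v_c2 − v_a = 1284 m/s.
= 1.284 km/s.

Δv ≈ 1.284 km/s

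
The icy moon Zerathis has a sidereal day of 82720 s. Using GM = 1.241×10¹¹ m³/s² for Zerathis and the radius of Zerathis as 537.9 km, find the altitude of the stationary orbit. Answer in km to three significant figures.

h_sync ≈ 2240 km

A synchronous orbit has period T, so by Kepler's third law a = (μT²/4π²)^(1/3).
μT²/4π² = 1.241×10¹¹ × (8.272×10⁴)² / 39.48 = 2.151×10¹⁹ m³.
a = 2.781×10⁶ m = 2781.1 km.
Altitude h = a − R = 2781.1 − 537.9 = 2243.2 km.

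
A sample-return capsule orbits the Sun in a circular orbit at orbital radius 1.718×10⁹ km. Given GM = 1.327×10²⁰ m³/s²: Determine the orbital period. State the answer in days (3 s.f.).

r = 1.718×10⁹ km = 1.718×10¹² m.
Kepler's third law: T = 2π√(r³/μ) = 2π√((1.718×10¹²)³ / 1.327×10²⁰).
r³/μ = 3.821×10¹⁶ s², so T = 2π × 1.955×10⁸ = 1.228×10⁹ s.
Converting: 1.228×10⁹ s ÷ 86400 = 14220 days.

T ≈ 14200 days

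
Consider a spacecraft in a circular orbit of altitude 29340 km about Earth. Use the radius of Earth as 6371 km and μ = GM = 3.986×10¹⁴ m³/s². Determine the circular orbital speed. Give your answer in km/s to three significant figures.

r = 6371 + 29340 = 35711 km = 3.5711×10⁷ m.
For a circular orbit v = √(μ/r) = √(3.986×10¹⁴ / 3.571×10⁷) = √(1.116×10⁷) = 3341 m/s.
That is 3.341 km/s.

v ≈ 3.34 km/s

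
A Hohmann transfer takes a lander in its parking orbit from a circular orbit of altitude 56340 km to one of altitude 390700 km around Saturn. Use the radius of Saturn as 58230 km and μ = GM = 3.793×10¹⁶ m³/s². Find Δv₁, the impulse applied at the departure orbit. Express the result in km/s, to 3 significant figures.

r₁ = 58230 + 56340 = 114570 km = 1.1457×10⁸ m.
r₂ = 58230 + 390700 = 448930 km = 4.4893×10⁸ m.
Transfer ellipse a_t = (r₁ + r₂)/2 = 2.818×10⁸ m.
At r₁: circular v_c1 = √(μ/r₁) = 18200 m/s; transfer-perikrone v_p = √[μ(2/r₁ − 1/a_t)] = 22970 m/s.
Δv₁ = v_p − v_c1 = 4772 m/s.
= 4.772 km/s.

Δv ≈ 4.77 km/s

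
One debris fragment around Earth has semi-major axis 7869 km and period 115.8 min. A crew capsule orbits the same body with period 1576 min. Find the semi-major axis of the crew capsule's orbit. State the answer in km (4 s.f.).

Kepler's third law: a³ ∝ T², so a₂ = a₁ (T₂/T₁)^(2/3).
T₂/T₁ = 13.61, (T₂/T₁)^(2/3) = 5.700.
a₂ = 7869 × 5.700 = 44860 km.

a₂ ≈ 44860 km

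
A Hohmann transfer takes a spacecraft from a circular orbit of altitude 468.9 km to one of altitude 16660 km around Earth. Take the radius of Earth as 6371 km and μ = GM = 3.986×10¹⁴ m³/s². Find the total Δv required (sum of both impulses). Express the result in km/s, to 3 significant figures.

Δv_total ≈ 3.19 km/s

r₁ = 6371 + 468.9 = 6839.9 km = 6.8399×10⁶ m.
r₂ = 6371 + 16660 = 23031 km = 2.3031×10⁷ m.
Transfer ellipse a_t = (r₁ + r₂)/2 = 1.494×10⁷ m.
At r₁: circular v_c1 = √(μ/r₁) = 7634 m/s; transfer-perigee v_p = √[μ(2/r₁ − 1/a_t)] = 9480 m/s.
Δv₁ = v_p − v_c1 = 1846 m/s.
At r₂: circular v_c2 = √(μ/r₂) = 4160 m/s; transfer-apogee v_a = √[μ(2/r₂ − 1/a_t)] = 2815 m/s.
Δv₂ = v_c2 − v_a = 1345 m/s.
Total Δv = Δv₁ + Δv₂ = 3191 m/s = 3.191 km/s.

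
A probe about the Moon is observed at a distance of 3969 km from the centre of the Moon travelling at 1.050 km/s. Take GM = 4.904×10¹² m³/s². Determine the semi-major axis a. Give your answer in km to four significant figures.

a ≈ 3583 km

r = 3.969×10⁶ m.
Specific orbital energy ε = v²/2 − μ/r = (1050)²/2 − 4.904×10¹²/3.969×10⁶ = -6.843×10⁵ J/kg.
Since ε = −μ/(2a), a = −μ/(2ε) = 3.583×10⁶ m = 3583.1 km.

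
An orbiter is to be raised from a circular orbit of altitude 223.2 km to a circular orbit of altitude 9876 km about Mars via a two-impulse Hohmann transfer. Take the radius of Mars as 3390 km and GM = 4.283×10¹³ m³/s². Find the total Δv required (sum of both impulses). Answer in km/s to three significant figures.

Δv_total ≈ 1.49 km/s

r₁ = 3390 + 223.2 = 3613.2 km = 3.6132×10⁶ m.
r₂ = 3390 + 9876 = 13266 km = 1.3266×10⁷ m.
Transfer ellipse a_t = (r₁ + r₂)/2 = 8.440×10⁶ m.
At r₁: circular v_c1 = √(μ/r₁) = 3443 m/s; transfer-periapsis v_p = √[μ(2/r₁ − 1/a_t)] = 4317 m/s.
Δv₁ = v_p − v_c1 = 873.6 m/s.
At r₂: circular v_c2 = √(μ/r₂) = 1797 m/s; transfer-apoapsis v_a = √[μ(2/r₂ − 1/a_t)] = 1176 m/s.
Δv₂ = v_c2 − v_a = 621.1 m/s.
Total Δv = Δv₁ + Δv₂ = 1495 m/s = 1.495 km/s.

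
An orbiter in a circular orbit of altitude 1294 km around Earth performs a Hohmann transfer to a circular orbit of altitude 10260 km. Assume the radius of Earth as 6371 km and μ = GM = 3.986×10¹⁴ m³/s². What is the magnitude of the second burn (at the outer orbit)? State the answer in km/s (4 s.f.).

Δv ≈ 1.007 km/s

r₁ = 6371 + 1294 = 7665.0 km = 7.6650×10⁶ m.
r₂ = 6371 + 10260 = 16631 km = 1.6631×10⁷ m.
Transfer ellipse a_t = (r₁ + r₂)/2 = 1.215×10⁷ m.
At r₁: circular v_c1 = √(μ/r₁) = 7211 m/s; transfer-perigee v_p = √[μ(2/r₁ − 1/a_t)] = 8438 m/s.
At r₂: circular v_c2 = √(μ/r₂) = 4896 m/s; transfer-apogee v_a = √[μ(2/r₂ − 1/a_t)] = 3889 m/s.
Δv₂ = v_c2 − v_a = 1007 m/s.
= 1.007 km/s.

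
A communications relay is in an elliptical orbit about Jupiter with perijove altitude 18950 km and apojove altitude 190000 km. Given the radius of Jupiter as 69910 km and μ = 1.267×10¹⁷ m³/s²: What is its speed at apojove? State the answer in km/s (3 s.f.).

r_p = 69910 + 18950 = 88860 km = 8.8860×10⁷ m.
r_a = 69910 + 190000 = 259910 km = 2.5991×10⁸ m.
Semi-major axis a = (r_p + r_a)/2 = 1.7438×10⁵ km = 1.744×10⁸ m.
Vis-viva: v² = μ(2/r − 1/a) = 1.267×10¹⁷ × (7.695×10⁻⁹ − 5.734×10⁻⁹) = 2.484×10⁸ m²/s².
v = 15760 m/s = 15.76 km/s.

v ≈ 15.8 km/s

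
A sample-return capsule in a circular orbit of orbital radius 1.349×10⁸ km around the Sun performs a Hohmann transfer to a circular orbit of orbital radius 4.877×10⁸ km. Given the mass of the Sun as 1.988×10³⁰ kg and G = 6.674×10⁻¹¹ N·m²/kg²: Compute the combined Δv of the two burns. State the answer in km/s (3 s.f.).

μ = GM = 6.674×10⁻¹¹ × 1.988×10³⁰ = 1.327×10²⁰ m³/s².
r₁ = 1.349×10⁸ km = 1.349×10¹¹ m.
r₂ = 4.877×10⁸ km = 4.877×10¹¹ m.
Transfer ellipse a_t = (r₁ + r₂)/2 = 3.113×10¹¹ m.
At r₁: circular v_c1 = √(μ/r₁) = 31360 m/s; transfer-perihelion v_p = √[μ(2/r₁ − 1/a_t)] = 39250 m/s.
Δv₁ = v_p − v_c1 = 7892 m/s.
At r₂: circular v_c2 = √(μ/r₂) = 16490 m/s; transfer-aphelion v_a = √[μ(2/r₂ − 1/a_t)] = 10860 m/s.
Δv₂ = v_c2 − v_a = 5636 m/s.
Total Δv = Δv₁ + Δv₂ = 13530 m/s = 13.53 km/s.

Δv_total ≈ 13.5 km/s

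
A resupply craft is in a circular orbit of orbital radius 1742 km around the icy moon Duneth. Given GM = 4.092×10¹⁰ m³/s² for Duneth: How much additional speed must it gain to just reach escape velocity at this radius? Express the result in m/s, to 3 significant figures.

r = 1742 km = 1.742×10⁶ m.
Circular speed v_c = √(μ/r) = 153.3 m/s.
Escape speed v_esc = √(2μ/r) = √2 × v_c = 216.7 m/s.
Δv = v_esc − v_c = 63.48 m/s.

Δv ≈ 63.5 m/s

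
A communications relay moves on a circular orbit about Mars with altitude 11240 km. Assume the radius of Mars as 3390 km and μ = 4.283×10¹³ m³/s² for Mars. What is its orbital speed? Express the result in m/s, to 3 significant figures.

r = 3390 + 11240 = 14630 km = 1.4630×10⁷ m.
For a circular orbit v = √(μ/r) = √(4.283×10¹³ / 1.463×10⁷) = √(2.928×10⁶) = 1711 m/s.

v ≈ 1710 m/s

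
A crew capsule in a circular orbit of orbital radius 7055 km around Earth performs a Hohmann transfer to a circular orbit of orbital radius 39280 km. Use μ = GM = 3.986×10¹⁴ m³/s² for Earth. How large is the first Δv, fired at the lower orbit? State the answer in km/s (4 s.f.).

Δv ≈ 2.271 km/s

r₁ = 7055 km = 7.055×10⁶ m.
r₂ = 39280 km = 3.928×10⁷ m.
Transfer ellipse a_t = (r₁ + r₂)/2 = 2.317×10⁷ m.
At r₁: circular v_c1 = √(μ/r₁) = 7517 m/s; transfer-perigee v_p = √[μ(2/r₁ − 1/a_t)] = 9787 m/s.
Δv₁ = v_p − v_c1 = 2271 m/s.
= 2.271 km/s.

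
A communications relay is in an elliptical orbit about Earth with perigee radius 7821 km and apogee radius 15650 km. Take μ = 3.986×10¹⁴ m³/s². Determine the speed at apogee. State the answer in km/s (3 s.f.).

v ≈ 4.12 km/s

Semi-major axis a = (r_p + r_a)/2 = 11736 km = 1.174×10⁷ m.
Vis-viva: v² = μ(2/r − 1/a) = 3.986×10¹⁴ × (1.278×10⁻⁷ − 8.521×10⁻⁸) = 1.697×10⁷ m²/s².
v = 4120 m/s = 4.120 km/s.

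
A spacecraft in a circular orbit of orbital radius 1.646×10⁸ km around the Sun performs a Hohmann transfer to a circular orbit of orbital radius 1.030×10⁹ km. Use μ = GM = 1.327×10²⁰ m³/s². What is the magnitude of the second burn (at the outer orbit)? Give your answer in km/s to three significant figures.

r₁ = 1.646×10⁸ km = 1.646×10¹¹ m.
r₂ = 1.030×10⁹ km = 1.030×10¹² m.
Transfer ellipse a_t = (r₁ + r₂)/2 = 5.973×10¹¹ m.
At r₁: circular v_c1 = √(μ/r₁) = 28390 m/s; transfer-perihelion v_p = √[μ(2/r₁ − 1/a_t)] = 37290 m/s.
At r₂: circular v_c2 = √(μ/r₂) = 11350 m/s; transfer-aphelion v_a = √[μ(2/r₂ − 1/a_t)] = 5958 m/s.
Δv₂ = v_c2 − v_a = 5392 m/s.
= 5.392 km/s.

Δv ≈ 5.39 km/s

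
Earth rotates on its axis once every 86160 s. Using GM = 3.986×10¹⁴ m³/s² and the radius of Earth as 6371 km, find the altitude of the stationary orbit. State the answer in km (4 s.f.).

h_sync ≈ 35790 km

A synchronous orbit has period T, so by Kepler's third law a = (μT²/4π²)^(1/3).
μT²/4π² = 3.986×10¹⁴ × (8.616×10⁴)² / 39.48 = 7.495×10²² m³.
a = 4.216×10⁷ m = 42163 km.
Altitude h = a − R = 42163 − 6371 = 35792 km.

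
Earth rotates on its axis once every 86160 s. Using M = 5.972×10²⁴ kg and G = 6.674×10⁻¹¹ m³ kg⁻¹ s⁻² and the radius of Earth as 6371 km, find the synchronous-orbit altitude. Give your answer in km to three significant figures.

h_sync ≈ 35800 km

μ = GM = 6.674×10⁻¹¹ × 5.972×10²⁴ = 3.986×10¹⁴ m³/s².
A synchronous orbit has period T, so by Kepler's third law a = (μT²/4π²)^(1/3).
μT²/4π² = 3.986×10¹⁴ × (8.616×10⁴)² / 39.48 = 7.495×10²² m³.
a = 4.216×10⁷ m = 42162 km.
Altitude h = a − R = 42162 − 6371 = 35791 km.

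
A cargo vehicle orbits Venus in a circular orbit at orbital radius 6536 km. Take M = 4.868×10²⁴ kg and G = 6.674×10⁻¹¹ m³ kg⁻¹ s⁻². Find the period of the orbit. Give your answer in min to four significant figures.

μ = GM = 6.674×10⁻¹¹ × 4.868×10²⁴ = 3.249×10¹⁴ m³/s².
r = 6536 km = 6.536×10⁶ m.
Kepler's third law: T = 2π√(r³/μ) = 2π√((6.536×10⁶)³ / 3.249×10¹⁴).
r³/μ = 8.594×10⁵ s², so T = 2π × 9.270×10² = 5.825×10³ s.
Converting: 5.825×10³ s ÷ 60.00 = 97.08 min.

T ≈ 97.08 min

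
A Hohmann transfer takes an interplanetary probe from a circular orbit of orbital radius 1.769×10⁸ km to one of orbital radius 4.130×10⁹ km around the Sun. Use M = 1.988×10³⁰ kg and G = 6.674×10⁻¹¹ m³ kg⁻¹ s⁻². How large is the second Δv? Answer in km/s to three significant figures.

Δv ≈ 4.04 km/s

μ = GM = 6.674×10⁻¹¹ × 1.988×10³⁰ = 1.327×10²⁰ m³/s².
r₁ = 1.769×10⁸ km = 1.769×10¹¹ m.
r₂ = 4.130×10⁹ km = 4.130×10¹² m.
Transfer ellipse a_t = (r₁ + r₂)/2 = 2.153×10¹² m.
At r₁: circular v_c1 = √(μ/r₁) = 27390 m/s; transfer-perihelion v_p = √[μ(2/r₁ − 1/a_t)] = 37930 m/s.
At r₂: circular v_c2 = √(μ/r₂) = 5668 m/s; transfer-aphelion v_a = √[μ(2/r₂ − 1/a_t)] = 1625 m/s.
Δv₂ = v_c2 − v_a = 4043 m/s.
= 4.043 km/s.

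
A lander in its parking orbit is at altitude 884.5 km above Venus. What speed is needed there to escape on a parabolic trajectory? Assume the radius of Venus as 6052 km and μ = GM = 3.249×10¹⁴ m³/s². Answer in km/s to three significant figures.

v_esc ≈ 9.68 km/s

r = 6052 + 884.5 = 6936.5 km = 6.9365×10⁶ m.
Escape speed v_esc = √(2μ/r) = √(2 × 3.249×10¹⁴ / 6.936×10⁶) = √(9.368×10⁷) = 9679 m/s.
= 9.679 km/s.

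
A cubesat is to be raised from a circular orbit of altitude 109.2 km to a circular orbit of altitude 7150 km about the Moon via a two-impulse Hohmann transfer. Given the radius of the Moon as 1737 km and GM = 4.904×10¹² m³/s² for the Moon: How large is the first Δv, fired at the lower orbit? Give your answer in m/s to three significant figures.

Δv ≈ 468 m/s

r₁ = 1737 + 109.2 = 1846.2 km = 1.8462×10⁶ m.
r₂ = 1737 + 7150 = 8887.0 km = 8.8870×10⁶ m.
Transfer ellipse a_t = (r₁ + r₂)/2 = 5.367×10⁶ m.
At r₁: circular v_c1 = √(μ/r₁) = 1630 m/s; transfer-perilune v_p = √[μ(2/r₁ − 1/a_t)] = 2097 m/s.
Δv₁ = v_p − v_c1 = 467.5 m/s.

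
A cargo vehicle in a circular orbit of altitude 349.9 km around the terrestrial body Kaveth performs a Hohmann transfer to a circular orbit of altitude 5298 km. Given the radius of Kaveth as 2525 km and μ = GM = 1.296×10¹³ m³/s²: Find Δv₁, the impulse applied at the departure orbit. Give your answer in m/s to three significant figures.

Δv ≈ 444 m/s

r₁ = 2525 + 349.9 = 2874.9 km = 2.8749×10⁶ m.
r₂ = 2525 + 5298 = 7823.0 km = 7.8230×10⁶ m.
Transfer ellipse a_t = (r₁ + r₂)/2 = 5.349×10⁶ m.
At r₁: circular v_c1 = √(μ/r₁) = 2123 m/s; transfer-periapsis v_p = √[μ(2/r₁ − 1/a_t)] = 2568 m/s.
Δv₁ = v_p − v_c1 = 444.5 m/s.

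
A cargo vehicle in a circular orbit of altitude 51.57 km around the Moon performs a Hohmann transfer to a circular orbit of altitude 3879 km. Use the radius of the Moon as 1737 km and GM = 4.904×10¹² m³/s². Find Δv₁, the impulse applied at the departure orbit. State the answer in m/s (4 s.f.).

r₁ = 1737 + 51.57 = 1788.6 km = 1.7886×10⁶ m.
r₂ = 1737 + 3879 = 5616.0 km = 5.6160×10⁶ m.
Transfer ellipse a_t = (r₁ + r₂)/2 = 3.702×10⁶ m.
At r₁: circular v_c1 = √(μ/r₁) = 1656 m/s; transfer-perilune v_p = √[μ(2/r₁ − 1/a_t)] = 2039 m/s.
Δv₁ = v_p − v_c1 = 383.5 m/s.

Δv ≈ 383.5 m/s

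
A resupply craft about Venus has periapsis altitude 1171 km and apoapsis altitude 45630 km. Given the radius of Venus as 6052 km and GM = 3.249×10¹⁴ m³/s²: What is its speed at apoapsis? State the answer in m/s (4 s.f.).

v ≈ 1242 m/s

r_p = 6052 + 1171 = 7223.0 km = 7.2230×10⁶ m.
r_a = 6052 + 45630 = 51682 km = 5.1682×10⁷ m.
Semi-major axis a = (r_p + r_a)/2 = 29452 km = 2.945×10⁷ m.
Vis-viva: v² = μ(2/r − 1/a) = 3.249×10¹⁴ × (3.870×10⁻⁸ − 3.395×10⁻⁸) = 1.542×10⁶ m²/s².
v = 1242 m/s.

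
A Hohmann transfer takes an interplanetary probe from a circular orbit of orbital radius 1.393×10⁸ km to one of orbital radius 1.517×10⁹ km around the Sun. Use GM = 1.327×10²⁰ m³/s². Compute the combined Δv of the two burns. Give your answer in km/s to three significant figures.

r₁ = 1.393×10⁸ km = 1.393×10¹¹ m.
r₂ = 1.517×10⁹ km = 1.517×10¹² m.
Transfer ellipse a_t = (r₁ + r₂)/2 = 8.282×10¹¹ m.
At r₁: circular v_c1 = √(μ/r₁) = 30860 m/s; transfer-perihelion v_p = √[μ(2/r₁ − 1/a_t)] = 41770 m/s.
Δv₁ = v_p − v_c1 = 10910 m/s.
At r₂: circular v_c2 = √(μ/r₂) = 9353 m/s; transfer-aphelion v_a = √[μ(2/r₂ − 1/a_t)] = 3836 m/s.
Δv₂ = v_c2 − v_a = 5517 m/s.
Total Δv = Δv₁ + Δv₂ = 16430 m/s = 16.43 km/s.

Δv_total ≈ 16.4 km/s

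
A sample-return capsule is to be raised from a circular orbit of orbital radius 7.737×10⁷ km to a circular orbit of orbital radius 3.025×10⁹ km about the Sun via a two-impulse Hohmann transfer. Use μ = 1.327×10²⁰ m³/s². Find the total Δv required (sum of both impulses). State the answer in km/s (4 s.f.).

r₁ = 7.737×10⁷ km = 7.737×10¹⁰ m.
r₂ = 3.025×10⁹ km = 3.025×10¹² m.
Transfer ellipse a_t = (r₁ + r₂)/2 = 1.551×10¹² m.
At r₁: circular v_c1 = √(μ/r₁) = 41410 m/s; transfer-perihelion v_p = √[μ(2/r₁ − 1/a_t)] = 57830 m/s.
Δv₁ = v_p − v_c1 = 16420 m/s.
At r₂: circular v_c2 = √(μ/r₂) = 6623 m/s; transfer-aphelion v_a = √[μ(2/r₂ − 1/a_t)] = 1479 m/s.
Δv₂ = v_c2 − v_a = 5144 m/s.
Total Δv = Δv₁ + Δv₂ = 21560 m/s = 21.56 km/s.

Δv_total ≈ 21.56 km/s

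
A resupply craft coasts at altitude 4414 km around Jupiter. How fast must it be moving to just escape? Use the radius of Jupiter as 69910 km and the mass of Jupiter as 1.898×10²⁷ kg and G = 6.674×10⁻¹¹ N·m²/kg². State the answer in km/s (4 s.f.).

μ = GM = 6.674×10⁻¹¹ × 1.898×10²⁷ = 1.267×10¹⁷ m³/s².
r = 69910 + 4414 = 74324 km = 7.4324×10⁷ m.
Escape speed v_esc = √(2μ/r) = √(2 × 1.267×10¹⁷ / 7.432×10⁷) = √(3.409×10⁹) = 58380 m/s.
= 58.38 km/s.

v_esc ≈ 58.38 km/s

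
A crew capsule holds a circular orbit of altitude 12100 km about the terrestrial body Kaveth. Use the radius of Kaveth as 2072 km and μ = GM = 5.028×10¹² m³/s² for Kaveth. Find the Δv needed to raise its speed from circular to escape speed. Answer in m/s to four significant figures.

r = 2072 + 12100 = 14172 km = 1.4172×10⁷ m.
Circular speed v_c = √(μ/r) = 595.6 m/s.
Escape speed v_esc = √(2μ/r) = √2 × v_c = 842.4 m/s.
Δv = v_esc − v_c = 246.7 m/s.

Δv ≈ 246.7 m/s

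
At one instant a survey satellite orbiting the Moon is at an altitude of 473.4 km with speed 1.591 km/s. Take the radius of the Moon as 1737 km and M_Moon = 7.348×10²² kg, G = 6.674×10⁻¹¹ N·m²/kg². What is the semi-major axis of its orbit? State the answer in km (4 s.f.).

μ = GM = 6.674×10⁻¹¹ × 7.348×10²² = 4.904×10¹² m³/s².
r = 1737 + 473.4 = 2210.4 km = 2.210×10⁶ m.
Specific orbital energy ε = v²/2 − μ/r = (1591)²/2 − 4.904×10¹²/2.210×10⁶ = -9.530×10⁵ J/kg.
Since ε = −μ/(2a), a = −μ/(2ε) = 2.573×10⁶ m = 2573.0 km.

a ≈ 2573 km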